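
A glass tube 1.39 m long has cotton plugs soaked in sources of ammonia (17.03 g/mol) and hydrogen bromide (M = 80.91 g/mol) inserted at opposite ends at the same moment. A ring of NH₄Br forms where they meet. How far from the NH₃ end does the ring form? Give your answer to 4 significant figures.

Distances travelled in equal time are proportional to diffusion rates, so d_NH₃/d_HBr = √(M_HBr/M_NH₃) = √(80.91/17.03) = 2.180.
With d_NH₃ + d_HBr = 1.39 m, d_HBr = 1.39/(1 + 2.180) = 0.4372 m.
d_NH₃ = 1.39 − 0.4372 = 0.9528 m.

0.9528 m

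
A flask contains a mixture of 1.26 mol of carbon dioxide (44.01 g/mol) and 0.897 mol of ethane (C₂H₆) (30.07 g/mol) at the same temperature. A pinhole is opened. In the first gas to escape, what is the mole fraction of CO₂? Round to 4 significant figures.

Effusion rate of each component ∝ n_i/√M_i (partial pressure × 1/√M).
Mole fraction of CO₂ in the effusate = (n_CO₂/√M_CO₂) / (n_CO₂/√M_CO₂ + n_C₂H₆/√M_C₂H₆)
= (1.26/√44.01) / (1.26/√44.01 + 0.897/√30.07) = 0.1899/(0.1899 + 0.1636) = 0.5373.

0.5373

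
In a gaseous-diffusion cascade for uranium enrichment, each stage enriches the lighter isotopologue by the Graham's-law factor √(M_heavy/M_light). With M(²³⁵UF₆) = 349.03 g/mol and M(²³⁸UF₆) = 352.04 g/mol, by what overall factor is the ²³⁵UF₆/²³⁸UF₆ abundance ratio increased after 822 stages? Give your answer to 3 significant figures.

The single-stage factor is √(M_heavy/M_light), so 822 stages give [√(352.04/349.03)]^822 = (352.04/349.03)^(822/2).
= 1.00862^411 = 34.1.

34.1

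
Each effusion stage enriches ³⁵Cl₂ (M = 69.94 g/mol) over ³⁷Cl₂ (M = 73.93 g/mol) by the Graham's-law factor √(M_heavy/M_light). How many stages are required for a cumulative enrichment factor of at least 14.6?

Single-stage factor α = √(73.93/69.94), so ln α = ½ ln(1.05705) = 0.02774.
Need α^N ≥ 14.6 ⇒ N ≥ ln(14.6) / ln α = 2.681 / 0.02774 = 96.65.
Rounding up, N = 97 stages.

97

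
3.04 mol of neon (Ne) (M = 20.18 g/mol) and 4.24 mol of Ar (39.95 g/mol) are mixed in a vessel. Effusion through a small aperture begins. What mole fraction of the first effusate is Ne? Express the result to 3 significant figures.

0.502

Effusion rate of each component ∝ n_i/√M_i (partial pressure × 1/√M).
Mole fraction of Ne in the effusate = (n_Ne/√M_Ne) / (n_Ne/√M_Ne + n_Ar/√M_Ar)
= (3.04/√20.18) / (3.04/√20.18 + 4.24/√39.95) = 0.6767/(0.6767 + 0.6708) = 0.502.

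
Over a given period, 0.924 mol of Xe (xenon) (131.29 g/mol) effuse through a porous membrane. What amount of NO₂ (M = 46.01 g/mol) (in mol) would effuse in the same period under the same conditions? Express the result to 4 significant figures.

1.561 mol

From Graham's law, rate_NO₂/rate_Xe = √(M_Xe/M_NO₂) = √(131.29/46.01) = √2.854 = 1.689.
So the amount for NO₂ is 0.924 × 1.689 = 1.561 mol.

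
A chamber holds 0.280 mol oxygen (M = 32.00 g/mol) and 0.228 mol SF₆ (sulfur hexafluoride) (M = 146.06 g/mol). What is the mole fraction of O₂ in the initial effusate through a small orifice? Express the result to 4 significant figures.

0.7240

Effusion rate of each component ∝ n_i/√M_i (partial pressure × 1/√M).
Mole fraction of O₂ in the effusate = (n_O₂/√M_O₂) / (n_O₂/√M_O₂ + n_SF₆/√M_SF₆)
= (0.280/√32.00) / (0.280/√32.00 + 0.228/√146.06) = 0.04950/(0.04950 + 0.01887) = 0.7240.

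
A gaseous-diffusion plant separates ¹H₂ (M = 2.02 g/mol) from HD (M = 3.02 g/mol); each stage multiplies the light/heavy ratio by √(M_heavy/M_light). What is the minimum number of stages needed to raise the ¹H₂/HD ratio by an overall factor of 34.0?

18

Single-stage factor α = √(3.02/2.02), so ln α = ½ ln(1.49505) = 0.2011.
Need α^N ≥ 34.0 ⇒ N ≥ ln(34.0) / ln α = 3.526 / 0.2011 = 17.54.
Minimum whole number of stages: N = 18.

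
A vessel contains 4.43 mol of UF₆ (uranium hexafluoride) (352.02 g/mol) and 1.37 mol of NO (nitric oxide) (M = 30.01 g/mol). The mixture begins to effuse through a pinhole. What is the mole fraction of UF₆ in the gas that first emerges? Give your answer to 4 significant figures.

0.4856

The effusion rate of species i is ∝ p_i/√M_i ∝ n_i/√M_i.
Mole fraction of UF₆ in the effusate = (n_UF₆/√M_UF₆) / (n_UF₆/√M_UF₆ + n_NO/√M_NO)
= (4.43/√352.02) / (4.43/√352.02 + 1.37/√30.01) = 0.2361/(0.2361 + 0.2501) = 0.4856.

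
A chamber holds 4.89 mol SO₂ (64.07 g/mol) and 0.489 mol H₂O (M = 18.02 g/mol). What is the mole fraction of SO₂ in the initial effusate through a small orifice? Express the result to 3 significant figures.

Each component's effusion rate ∝ (its partial pressure)·(1/√M) ∝ n_i/√M_i.
Mole fraction of SO₂ in the effusate = (n_SO₂/√M_SO₂) / (n_SO₂/√M_SO₂ + n_H₂O/√M_H₂O)
= (4.89/√64.07) / (4.89/√64.07 + 0.489/√18.02) = 0.6109/(0.6109 + 0.1152) = 0.841.

0.841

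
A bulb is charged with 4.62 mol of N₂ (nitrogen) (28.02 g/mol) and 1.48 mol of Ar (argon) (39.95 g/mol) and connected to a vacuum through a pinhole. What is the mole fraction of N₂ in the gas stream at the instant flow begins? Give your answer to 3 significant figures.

0.788

Each component's effusion rate ∝ (its partial pressure)·(1/√M) ∝ n_i/√M_i.
Mole fraction of N₂ in the effusate = (n_N₂/√M_N₂) / (n_N₂/√M_N₂ + n_Ar/√M_Ar)
= (4.62/√28.02) / (4.62/√28.02 + 1.48/√39.95) = 0.8728/(0.8728 + 0.2342) = 0.788.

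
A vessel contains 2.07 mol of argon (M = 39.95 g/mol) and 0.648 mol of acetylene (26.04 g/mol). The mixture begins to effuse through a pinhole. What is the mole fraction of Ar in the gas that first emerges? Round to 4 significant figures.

Rate_i ∝ x_i/√M_i (Graham's law weighted by mole fraction), so the effusate composition follows n_i/√M_i.
So x_Ar in the escaping gas = (n_Ar/√M_Ar) / Σ(n_i/√M_i)
= (2.07/√39.95) / (2.07/√39.95 + 0.648/√26.04) = 0.3275/(0.3275 + 0.1270) = 0.7206.

0.7206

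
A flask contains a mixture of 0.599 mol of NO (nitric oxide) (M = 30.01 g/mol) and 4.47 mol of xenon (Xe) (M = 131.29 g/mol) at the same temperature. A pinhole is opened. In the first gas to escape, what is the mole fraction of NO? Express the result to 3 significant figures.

Each component's effusion rate ∝ (its partial pressure)·(1/√M) ∝ n_i/√M_i.
x_NO(eff) = (n_NO/√M_NO) / (n_NO/√M_NO + n_Xe/√M_Xe)
= (0.599/√30.01) / (0.599/√30.01 + 4.47/√131.29) = 0.1093/(0.1093 + 0.3901) = 0.219.

0.219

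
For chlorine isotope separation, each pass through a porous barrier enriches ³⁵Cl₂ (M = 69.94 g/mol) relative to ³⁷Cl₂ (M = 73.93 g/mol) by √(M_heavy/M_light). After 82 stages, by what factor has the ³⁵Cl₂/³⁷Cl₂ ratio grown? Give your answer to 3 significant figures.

9.73

After 82 stages the ratio has grown by (√(73.93/69.94))^82 = (73.93/69.94)^(82/2).
= 1.05705^41 = 9.73.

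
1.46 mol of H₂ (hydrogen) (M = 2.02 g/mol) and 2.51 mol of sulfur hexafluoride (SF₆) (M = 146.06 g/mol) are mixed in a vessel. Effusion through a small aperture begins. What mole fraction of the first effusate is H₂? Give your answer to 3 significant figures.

Each component's effusion rate ∝ (its partial pressure)·(1/√M) ∝ n_i/√M_i.
x_H₂(eff) = (n_H₂/√M_H₂) / (n_H₂/√M_H₂ + n_SF₆/√M_SF₆)
= (1.46/√2.02) / (1.46/√2.02 + 2.51/√146.06) = 1.027/(1.027 + 0.2077) = 0.832.

0.832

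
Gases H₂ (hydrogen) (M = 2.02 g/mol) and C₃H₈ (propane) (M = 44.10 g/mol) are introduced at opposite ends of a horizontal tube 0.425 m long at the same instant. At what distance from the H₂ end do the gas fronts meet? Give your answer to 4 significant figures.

Graham's law gives d_H₂/d_C₃H₈ = rate_H₂/rate_C₃H₈ = √(M_C₃H₈/M_H₂) = √(44.10/2.02) = 4.672.
With d_H₂ + d_C₃H₈ = 0.425 m, d_C₃H₈ = 0.425/(1 + 4.672) = 0.07492 m.
d_H₂ = 0.425 − 0.07492 = 0.3501 m.

0.3501 m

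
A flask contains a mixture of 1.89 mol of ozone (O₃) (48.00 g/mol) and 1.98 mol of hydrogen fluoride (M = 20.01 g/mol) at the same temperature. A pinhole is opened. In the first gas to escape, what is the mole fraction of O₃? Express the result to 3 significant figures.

0.381

Each component's effusion rate ∝ (its partial pressure)·(1/√M) ∝ n_i/√M_i.
So x_O₃ in the escaping gas = (n_O₃/√M_O₃) / Σ(n_i/√M_i)
= (1.89/√48.00) / (1.89/√48.00 + 1.98/√20.01) = 0.2728/(0.2728 + 0.4426) = 0.381.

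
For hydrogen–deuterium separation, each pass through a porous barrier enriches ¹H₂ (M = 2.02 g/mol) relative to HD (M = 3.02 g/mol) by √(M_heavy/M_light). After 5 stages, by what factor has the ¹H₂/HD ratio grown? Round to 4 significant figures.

2.733

Overall factor = α^5 with α = √(3.02/2.02), i.e. (3.02/2.02)^(5/2).
= 1.49505^(5/2) = 2.733.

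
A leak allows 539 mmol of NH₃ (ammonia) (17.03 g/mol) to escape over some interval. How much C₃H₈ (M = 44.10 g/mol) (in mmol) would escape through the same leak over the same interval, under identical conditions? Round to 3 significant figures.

335 mmol

By Graham's law, rate_C₃H₈/rate_NH₃ = √(M_NH₃/M_C₃H₈) = √(17.03/44.10) = √0.3862 = 0.6214.
So the amount for C₃H₈ is 539 × 0.6214 = 335 mmol.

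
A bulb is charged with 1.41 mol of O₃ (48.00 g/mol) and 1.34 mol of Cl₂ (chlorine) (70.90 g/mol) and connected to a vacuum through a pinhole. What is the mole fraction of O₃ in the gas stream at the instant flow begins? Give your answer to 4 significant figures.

0.5612

Rate_i ∝ x_i/√M_i (Graham's law weighted by mole fraction), so the effusate composition follows n_i/√M_i.
So x_O₃ in the escaping gas = (n_O₃/√M_O₃) / Σ(n_i/√M_i)
= (1.41/√48.00) / (1.41/√48.00 + 1.34/√70.90) = 0.2035/(0.2035 + 0.1591) = 0.5612.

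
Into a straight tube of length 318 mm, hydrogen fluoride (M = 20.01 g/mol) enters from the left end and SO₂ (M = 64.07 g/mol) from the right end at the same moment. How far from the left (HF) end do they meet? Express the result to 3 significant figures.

204 mm

In equal time, each gas travels a distance ∝ its rate ∝ 1/√M, so d_HF/d_SO₂ = √(M_SO₂/M_HF) = √(64.07/20.01) = 1.789.
With d_HF + d_SO₂ = 318 mm, d_SO₂ = 318/(1 + 1.789) = 114.0 mm.
d_HF = 318 − 114.0 = 204 mm.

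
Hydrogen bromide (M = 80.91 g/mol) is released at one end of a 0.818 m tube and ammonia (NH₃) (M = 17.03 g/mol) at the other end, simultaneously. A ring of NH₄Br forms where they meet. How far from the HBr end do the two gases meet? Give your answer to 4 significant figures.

0.2573 m

Graham's law gives d_HBr/d_NH₃ = rate_HBr/rate_NH₃ = √(M_NH₃/M_HBr) = √(17.03/80.91) = 0.4588.
With d_HBr + d_NH₃ = 0.818 m, d_NH₃ = 0.818/(1 + 0.4588) = 0.5607 m.
d_HBr = 0.818 − 0.5607 = 0.2573 m.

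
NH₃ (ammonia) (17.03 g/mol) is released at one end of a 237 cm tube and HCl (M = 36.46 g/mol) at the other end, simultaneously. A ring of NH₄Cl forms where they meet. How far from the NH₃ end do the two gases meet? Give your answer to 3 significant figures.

141 cm

Distances travelled in equal time are proportional to diffusion rates, so d_NH₃/d_HCl = √(M_HCl/M_NH₃) = √(36.46/17.03) = 1.463.
With d_NH₃ + d_HCl = 237 cm, d_HCl = 237/(1 + 1.463) = 96.22 cm.
d_NH₃ = 237 − 96.22 = 141 cm.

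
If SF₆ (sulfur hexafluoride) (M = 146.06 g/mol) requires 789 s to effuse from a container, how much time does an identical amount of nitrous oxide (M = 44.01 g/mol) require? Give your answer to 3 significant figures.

433 s

From Graham's law, t_N₂O/t_SF₆ = √(M_N₂O/M_SF₆) = √(44.01/146.06) = √0.3013 = 0.5489.
So the time for N₂O is 789 × 0.5489 = 433 s.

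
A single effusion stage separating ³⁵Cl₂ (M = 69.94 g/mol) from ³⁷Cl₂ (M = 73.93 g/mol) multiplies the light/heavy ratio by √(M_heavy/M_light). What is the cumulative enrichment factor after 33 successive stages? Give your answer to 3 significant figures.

2.50

After 33 stages the ratio has grown by (√(73.93/69.94))^33 = (73.93/69.94)^(33/2).
= 1.05705^(33/2) = 2.50.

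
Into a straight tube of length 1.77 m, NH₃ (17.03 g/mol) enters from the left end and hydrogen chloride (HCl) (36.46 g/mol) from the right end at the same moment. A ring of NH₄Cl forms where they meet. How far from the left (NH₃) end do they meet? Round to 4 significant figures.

1.051 m

In equal time, each gas travels a distance ∝ its rate ∝ 1/√M, so d_NH₃/d_HCl = √(M_HCl/M_NH₃) = √(36.46/17.03) = 1.463.
With d_NH₃ + d_HCl = 1.77 m, d_HCl = 1.77/(1 + 1.463) = 0.7186 m.
d_NH₃ = 1.77 − 0.7186 = 1.051 m.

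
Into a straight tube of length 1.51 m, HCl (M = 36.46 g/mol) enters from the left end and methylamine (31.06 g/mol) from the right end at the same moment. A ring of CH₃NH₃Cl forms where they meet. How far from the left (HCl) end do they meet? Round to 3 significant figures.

Distances travelled in equal time are proportional to diffusion rates, so d_HCl/d_CH₃NH₂ = √(M_CH₃NH₂/M_HCl) = √(31.06/36.46) = 0.9230.
With d_HCl + d_CH₃NH₂ = 1.51 m, d_CH₃NH₂ = 1.51/(1 + 0.9230) = 0.7852 m.
d_HCl = 1.51 − 0.7852 = 0.725 m.

0.725 m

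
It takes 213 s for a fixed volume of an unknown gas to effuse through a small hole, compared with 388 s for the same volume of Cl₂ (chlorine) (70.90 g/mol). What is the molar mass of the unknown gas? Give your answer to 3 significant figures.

21.4 g/mol

Graham's law gives t_X/t_Cl₂ = √(M_X/M_Cl₂).
213/388 = 0.5490 = √(M_X/70.90)
M_X = 70.90 × 0.5490² = 70.90 × 0.3014 = 21.4 g/mol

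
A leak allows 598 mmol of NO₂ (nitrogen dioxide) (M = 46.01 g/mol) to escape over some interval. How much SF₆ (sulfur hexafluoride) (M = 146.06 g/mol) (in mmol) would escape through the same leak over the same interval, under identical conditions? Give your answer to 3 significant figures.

336 mmol

From Graham's law, rate_SF₆/rate_NO₂ = √(M_NO₂/M_SF₆) = √(46.01/146.06) = √0.3150 = 0.5613.
So the amount for SF₆ is 598 × 0.5613 = 336 mmol.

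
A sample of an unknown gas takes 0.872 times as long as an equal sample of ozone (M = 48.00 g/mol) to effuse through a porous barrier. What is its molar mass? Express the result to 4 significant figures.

Graham's law gives t_X/t_O₃ = √(M_X/M_O₃).
0.872 = √(M_X/48.00)
M_X = 48.00 × 0.872² = 48.00 × 0.7604 = 36.50 g/mol

36.50 g/mol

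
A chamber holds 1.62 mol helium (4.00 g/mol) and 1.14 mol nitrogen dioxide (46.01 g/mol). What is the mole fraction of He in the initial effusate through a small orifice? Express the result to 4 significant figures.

0.8282

The effusion rate of species i is ∝ p_i/√M_i ∝ n_i/√M_i.
So x_He in the escaping gas = (n_He/√M_He) / Σ(n_i/√M_i)
= (1.62/√4.00) / (1.62/√4.00 + 1.14/√46.01) = 0.8100/(0.8100 + 0.1681) = 0.8282.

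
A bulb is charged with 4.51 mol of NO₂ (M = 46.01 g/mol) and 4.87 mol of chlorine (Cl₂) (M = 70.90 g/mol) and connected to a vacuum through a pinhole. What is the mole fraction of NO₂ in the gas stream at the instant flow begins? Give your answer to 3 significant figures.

The effusion rate of species i is ∝ p_i/√M_i ∝ n_i/√M_i.
Mole fraction of NO₂ in the effusate = (n_NO₂/√M_NO₂) / (n_NO₂/√M_NO₂ + n_Cl₂/√M_Cl₂)
= (4.51/√46.01) / (4.51/√46.01 + 4.87/√70.90) = 0.6649/(0.6649 + 0.5784) = 0.535.

0.535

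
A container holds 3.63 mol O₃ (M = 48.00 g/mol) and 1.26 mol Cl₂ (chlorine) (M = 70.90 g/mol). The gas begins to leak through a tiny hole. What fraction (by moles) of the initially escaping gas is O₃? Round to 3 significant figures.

0.778

Each component's effusion rate ∝ (its partial pressure)·(1/√M) ∝ n_i/√M_i.
x_O₃(eff) = (n_O₃/√M_O₃) / (n_O₃/√M_O₃ + n_Cl₂/√M_Cl₂)
= (3.63/√48.00) / (3.63/√48.00 + 1.26/√70.90) = 0.5239/(0.5239 + 0.1496) = 0.778.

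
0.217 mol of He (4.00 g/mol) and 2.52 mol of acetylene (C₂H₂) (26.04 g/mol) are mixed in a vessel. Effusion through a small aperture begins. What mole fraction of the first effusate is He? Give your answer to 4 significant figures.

Effusion rate of each component ∝ n_i/√M_i (partial pressure × 1/√M).
So x_He in the escaping gas = (n_He/√M_He) / Σ(n_i/√M_i)
= (0.217/√4.00) / (0.217/√4.00 + 2.52/√26.04) = 0.1085/(0.1085 + 0.4938) = 0.1801.

0.1801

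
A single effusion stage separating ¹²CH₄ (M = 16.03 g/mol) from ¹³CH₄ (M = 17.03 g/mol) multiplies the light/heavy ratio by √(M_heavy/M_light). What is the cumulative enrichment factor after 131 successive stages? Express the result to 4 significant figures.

52.65

Overall factor = α^131 with α = √(17.03/16.03), i.e. (17.03/16.03)^(131/2).
= 1.06238^(131/2) = 52.65.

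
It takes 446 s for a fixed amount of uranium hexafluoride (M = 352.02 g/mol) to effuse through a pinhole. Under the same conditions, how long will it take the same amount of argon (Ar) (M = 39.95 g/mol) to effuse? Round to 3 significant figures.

150 s

Using Graham's law: t_Ar/t_UF₆ = √(M_Ar/M_UF₆) = √(39.95/352.02) = √0.1135 = 0.3369.
So the time for Ar is 446 × 0.3369 = 150 s.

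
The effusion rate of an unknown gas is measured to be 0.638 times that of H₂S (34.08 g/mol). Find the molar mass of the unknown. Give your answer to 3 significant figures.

83.7 g/mol

Since effusion rate ∝ 1/√M, rate_X/rate_H₂S = √(M_H₂S/M_X).
0.638 = √(34.08/M_X)
M_X = 34.08 / 0.638² = 34.08 / 0.4070 = 83.7 g/mol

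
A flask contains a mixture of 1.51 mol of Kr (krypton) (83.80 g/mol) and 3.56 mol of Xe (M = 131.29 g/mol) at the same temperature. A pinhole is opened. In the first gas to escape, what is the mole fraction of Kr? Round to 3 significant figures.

0.347

Effusion rate of each component ∝ n_i/√M_i (partial pressure × 1/√M).
Mole fraction of Kr in the effusate = (n_Kr/√M_Kr) / (n_Kr/√M_Kr + n_Xe/√M_Xe)
= (1.51/√83.80) / (1.51/√83.80 + 3.56/√131.29) = 0.1650/(0.1650 + 0.3107) = 0.347.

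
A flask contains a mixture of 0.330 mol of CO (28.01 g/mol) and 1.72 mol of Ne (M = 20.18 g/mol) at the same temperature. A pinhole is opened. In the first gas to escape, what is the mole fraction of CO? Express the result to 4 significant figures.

0.1400

Rate_i ∝ x_i/√M_i (Graham's law weighted by mole fraction), so the effusate composition follows n_i/√M_i.
Mole fraction of CO in the effusate = (n_CO/√M_CO) / (n_CO/√M_CO + n_Ne/√M_Ne)
= (0.330/√28.01) / (0.330/√28.01 + 1.72/√20.18) = 0.06235/(0.06235 + 0.3829) = 0.1400.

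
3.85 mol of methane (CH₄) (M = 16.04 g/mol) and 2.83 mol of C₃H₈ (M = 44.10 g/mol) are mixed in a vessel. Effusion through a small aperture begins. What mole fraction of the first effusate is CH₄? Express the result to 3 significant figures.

0.693

Rate_i ∝ x_i/√M_i (Graham's law weighted by mole fraction), so the effusate composition follows n_i/√M_i.
Mole fraction of CH₄ in the effusate = (n_CH₄/√M_CH₄) / (n_CH₄/√M_CH₄ + n_C₃H₈/√M_C₃H₈)
= (3.85/√16.04) / (3.85/√16.04 + 2.83/√44.10) = 0.9613/(0.9613 + 0.4262) = 0.693.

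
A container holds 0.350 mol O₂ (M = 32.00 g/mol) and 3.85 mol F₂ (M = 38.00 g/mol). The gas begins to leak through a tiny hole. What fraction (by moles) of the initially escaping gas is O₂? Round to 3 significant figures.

0.0901

Effusion rate of each component ∝ n_i/√M_i (partial pressure × 1/√M).
Mole fraction of O₂ in the effusate = (n_O₂/√M_O₂) / (n_O₂/√M_O₂ + n_F₂/√M_F₂)
= (0.350/√32.00) / (0.350/√32.00 + 3.85/√38.00) = 0.06187/(0.06187 + 0.6246) = 0.0901.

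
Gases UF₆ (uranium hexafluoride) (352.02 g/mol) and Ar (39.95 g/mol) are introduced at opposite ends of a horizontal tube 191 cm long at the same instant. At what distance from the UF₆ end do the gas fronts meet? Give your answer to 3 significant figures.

48.1 cm

The fronts meet when d_UF₆ + d_Ar = L with d_UF₆/d_Ar = √(M_Ar/M_UF₆) (Graham's law). Here √(M_Ar/M_UF₆) = √(39.95/352.02) = 0.3369.
With d_UF₆ + d_Ar = 191 cm, d_Ar = 191/(1 + 0.3369) = 142.9 cm.
d_UF₆ = 191 − 142.9 = 48.1 cm.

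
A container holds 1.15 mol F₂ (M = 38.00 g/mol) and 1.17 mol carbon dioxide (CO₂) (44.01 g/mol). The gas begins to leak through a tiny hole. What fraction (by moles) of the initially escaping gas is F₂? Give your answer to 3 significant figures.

0.514

The effusion rate of species i is ∝ p_i/√M_i ∝ n_i/√M_i.
So x_F₂ in the escaping gas = (n_F₂/√M_F₂) / Σ(n_i/√M_i)
= (1.15/√38.00) / (1.15/√38.00 + 1.17/√44.01) = 0.1866/(0.1866 + 0.1764) = 0.514.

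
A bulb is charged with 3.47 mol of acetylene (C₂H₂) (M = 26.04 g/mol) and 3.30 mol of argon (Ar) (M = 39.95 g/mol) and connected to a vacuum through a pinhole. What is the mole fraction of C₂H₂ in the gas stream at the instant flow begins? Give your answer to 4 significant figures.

0.5657

The effusion rate of species i is ∝ p_i/√M_i ∝ n_i/√M_i.
x_C₂H₂(eff) = (n_C₂H₂/√M_C₂H₂) / (n_C₂H₂/√M_C₂H₂ + n_Ar/√M_Ar)
= (3.47/√26.04) / (3.47/√26.04 + 3.30/√39.95) = 0.6800/(0.6800 + 0.5221) = 0.5657.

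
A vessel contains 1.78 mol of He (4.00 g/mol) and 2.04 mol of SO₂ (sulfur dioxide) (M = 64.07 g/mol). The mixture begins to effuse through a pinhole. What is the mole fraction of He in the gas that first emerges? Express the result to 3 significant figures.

Rate_i ∝ x_i/√M_i (Graham's law weighted by mole fraction), so the effusate composition follows n_i/√M_i.
Mole fraction of He in the effusate = (n_He/√M_He) / (n_He/√M_He + n_SO₂/√M_SO₂)
= (1.78/√4.00) / (1.78/√4.00 + 2.04/√64.07) = 0.8900/(0.8900 + 0.2549) = 0.777.

0.777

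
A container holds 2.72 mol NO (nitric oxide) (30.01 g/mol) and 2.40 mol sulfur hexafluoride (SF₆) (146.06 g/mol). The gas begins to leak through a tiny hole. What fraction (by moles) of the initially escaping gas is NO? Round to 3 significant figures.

The effusion rate of species i is ∝ p_i/√M_i ∝ n_i/√M_i.
Mole fraction of NO in the effusate = (n_NO/√M_NO) / (n_NO/√M_NO + n_SF₆/√M_SF₆)
= (2.72/√30.01) / (2.72/√30.01 + 2.40/√146.06) = 0.4965/(0.4965 + 0.1986) = 0.714.

0.714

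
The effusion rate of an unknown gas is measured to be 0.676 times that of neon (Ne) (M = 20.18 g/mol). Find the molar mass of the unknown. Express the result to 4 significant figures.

By Graham's law, rate_X/rate_Ne = √(M_Ne/M_X).
0.676 = √(20.18/M_X)
M_X = 20.18 / 0.676² = 20.18 / 0.4570 = 44.16 g/mol

44.16 g/mol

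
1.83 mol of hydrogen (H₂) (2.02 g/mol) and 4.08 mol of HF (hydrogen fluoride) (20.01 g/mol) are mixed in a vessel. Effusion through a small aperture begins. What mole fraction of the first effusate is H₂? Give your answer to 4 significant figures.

Each component's effusion rate ∝ (its partial pressure)·(1/√M) ∝ n_i/√M_i.
So x_H₂ in the escaping gas = (n_H₂/√M_H₂) / Σ(n_i/√M_i)
= (1.83/√2.02) / (1.83/√2.02 + 4.08/√20.01) = 1.288/(1.288 + 0.9121) = 0.5854.

0.5854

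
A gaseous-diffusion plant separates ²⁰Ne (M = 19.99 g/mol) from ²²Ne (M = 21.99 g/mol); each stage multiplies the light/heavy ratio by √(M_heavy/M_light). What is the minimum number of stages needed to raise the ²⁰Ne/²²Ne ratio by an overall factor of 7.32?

42

Single-stage factor α = √(21.99/19.99), so ln α = ½ ln(1.10005) = 0.04768.
Need α^N ≥ 7.32 ⇒ N ≥ ln(7.32) / ln α = 1.991 / 0.04768 = 41.75.
Minimum whole number of stages: N = 42.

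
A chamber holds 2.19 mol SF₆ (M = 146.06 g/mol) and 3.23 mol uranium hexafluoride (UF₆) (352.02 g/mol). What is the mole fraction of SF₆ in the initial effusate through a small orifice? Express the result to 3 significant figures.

Effusion rate of each component ∝ n_i/√M_i (partial pressure × 1/√M).
x_SF₆(eff) = (n_SF₆/√M_SF₆) / (n_SF₆/√M_SF₆ + n_UF₆/√M_UF₆)
= (2.19/√146.06) / (2.19/√146.06 + 3.23/√352.02) = 0.1812/(0.1812 + 0.1722) = 0.513.

0.513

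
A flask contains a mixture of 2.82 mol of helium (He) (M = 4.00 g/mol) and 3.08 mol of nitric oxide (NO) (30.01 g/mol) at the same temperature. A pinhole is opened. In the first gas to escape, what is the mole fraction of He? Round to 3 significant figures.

Each component's effusion rate ∝ (its partial pressure)·(1/√M) ∝ n_i/√M_i.
Mole fraction of He in the effusate = (n_He/√M_He) / (n_He/√M_He + n_NO/√M_NO)
= (2.82/√4.00) / (2.82/√4.00 + 3.08/√30.01) = 1.410/(1.410 + 0.5622) = 0.715.

0.715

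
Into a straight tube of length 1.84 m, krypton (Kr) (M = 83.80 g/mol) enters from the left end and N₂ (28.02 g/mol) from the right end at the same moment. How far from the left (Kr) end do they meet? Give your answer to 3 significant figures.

0.674 m

Distances travelled in equal time are proportional to diffusion rates, so d_Kr/d_N₂ = √(M_N₂/M_Kr) = √(28.02/83.80) = 0.5782.
With d_Kr + d_N₂ = 1.84 m, d_N₂ = 1.84/(1 + 0.5782) = 1.166 m.
d_Kr = 1.84 − 1.166 = 0.674 m.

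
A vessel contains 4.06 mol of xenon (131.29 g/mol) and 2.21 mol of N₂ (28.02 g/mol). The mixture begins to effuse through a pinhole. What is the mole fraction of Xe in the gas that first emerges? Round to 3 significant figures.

Each component's effusion rate ∝ (its partial pressure)·(1/√M) ∝ n_i/√M_i.
So x_Xe in the escaping gas = (n_Xe/√M_Xe) / Σ(n_i/√M_i)
= (4.06/√131.29) / (4.06/√131.29 + 2.21/√28.02) = 0.3543/(0.3543 + 0.4175) = 0.459.

0.459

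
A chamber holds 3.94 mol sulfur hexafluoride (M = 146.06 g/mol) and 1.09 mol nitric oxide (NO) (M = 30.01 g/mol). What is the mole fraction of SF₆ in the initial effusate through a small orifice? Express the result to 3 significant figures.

0.621

Effusion rate of each component ∝ n_i/√M_i (partial pressure × 1/√M).
Mole fraction of SF₆ in the effusate = (n_SF₆/√M_SF₆) / (n_SF₆/√M_SF₆ + n_NO/√M_NO)
= (3.94/√146.06) / (3.94/√146.06 + 1.09/√30.01) = 0.3260/(0.3260 + 0.1990) = 0.621.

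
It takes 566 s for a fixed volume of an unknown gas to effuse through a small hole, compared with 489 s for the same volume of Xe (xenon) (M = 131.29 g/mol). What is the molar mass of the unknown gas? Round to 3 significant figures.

By Graham's law, t_X/t_Xe = √(M_X/M_Xe).
566/489 = 1.157 = √(M_X/131.29)
M_X = 131.29 × 1.157² = 131.29 × 1.340 = 176 g/mol

176 g/mol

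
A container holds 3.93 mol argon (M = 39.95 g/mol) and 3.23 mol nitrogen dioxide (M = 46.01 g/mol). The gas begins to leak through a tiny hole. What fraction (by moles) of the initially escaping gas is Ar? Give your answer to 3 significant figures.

0.566

The effusion rate of species i is ∝ p_i/√M_i ∝ n_i/√M_i.
Mole fraction of Ar in the effusate = (n_Ar/√M_Ar) / (n_Ar/√M_Ar + n_NO₂/√M_NO₂)
= (3.93/√39.95) / (3.93/√39.95 + 3.23/√46.01) = 0.6218/(0.6218 + 0.4762) = 0.566.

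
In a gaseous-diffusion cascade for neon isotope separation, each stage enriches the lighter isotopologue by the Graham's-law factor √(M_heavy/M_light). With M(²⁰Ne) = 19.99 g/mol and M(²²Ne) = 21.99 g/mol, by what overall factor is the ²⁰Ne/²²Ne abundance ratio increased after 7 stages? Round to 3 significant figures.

1.40

Each stage multiplies the ratio by α = √(21.99/19.99), so after 7 stages the overall factor is α^7 = (21.99/19.99)^(7/2).
= 1.10005^(7/2) = 1.40.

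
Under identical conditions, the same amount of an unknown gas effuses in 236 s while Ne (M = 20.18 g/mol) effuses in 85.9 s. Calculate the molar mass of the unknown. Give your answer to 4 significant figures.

152.3 g/mol

From Graham's law, t_X/t_Ne = √(M_X/M_Ne).
236/85.9 = 2.747 = √(M_X/20.18)
M_X = 20.18 × 2.747² = 20.18 × 7.548 = 152.3 g/mol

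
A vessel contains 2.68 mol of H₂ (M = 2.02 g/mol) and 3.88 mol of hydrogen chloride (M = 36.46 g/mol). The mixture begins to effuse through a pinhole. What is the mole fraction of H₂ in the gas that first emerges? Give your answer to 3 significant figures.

The effusion rate of species i is ∝ p_i/√M_i ∝ n_i/√M_i.
x_H₂(eff) = (n_H₂/√M_H₂) / (n_H₂/√M_H₂ + n_HCl/√M_HCl)
= (2.68/√2.02) / (2.68/√2.02 + 3.88/√36.46) = 1.886/(1.886 + 0.6426) = 0.746.

0.746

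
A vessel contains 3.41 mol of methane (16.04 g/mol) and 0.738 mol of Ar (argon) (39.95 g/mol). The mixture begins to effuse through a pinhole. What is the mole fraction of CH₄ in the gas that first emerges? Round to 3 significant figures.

Each component's effusion rate ∝ (its partial pressure)·(1/√M) ∝ n_i/√M_i.
Mole fraction of CH₄ in the effusate = (n_CH₄/√M_CH₄) / (n_CH₄/√M_CH₄ + n_Ar/√M_Ar)
= (3.41/√16.04) / (3.41/√16.04 + 0.738/√39.95) = 0.8514/(0.8514 + 0.1168) = 0.879.

0.879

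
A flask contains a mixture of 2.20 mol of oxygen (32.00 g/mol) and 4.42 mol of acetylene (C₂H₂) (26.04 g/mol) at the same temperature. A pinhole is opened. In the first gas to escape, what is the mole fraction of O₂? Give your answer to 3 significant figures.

Rate_i ∝ x_i/√M_i (Graham's law weighted by mole fraction), so the effusate composition follows n_i/√M_i.
Mole fraction of O₂ in the effusate = (n_O₂/√M_O₂) / (n_O₂/√M_O₂ + n_C₂H₂/√M_C₂H₂)
= (2.20/√32.00) / (2.20/√32.00 + 4.42/√26.04) = 0.3889/(0.3889 + 0.8662) = 0.310.

0.310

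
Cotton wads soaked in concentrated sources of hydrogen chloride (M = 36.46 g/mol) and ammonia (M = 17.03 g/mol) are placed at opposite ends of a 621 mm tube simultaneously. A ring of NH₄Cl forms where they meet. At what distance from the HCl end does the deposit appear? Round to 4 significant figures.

Graham's law gives d_HCl/d_NH₃ = rate_HCl/rate_NH₃ = √(M_NH₃/M_HCl) = √(17.03/36.46) = 0.6834.
With d_HCl + d_NH₃ = 621 mm, d_NH₃ = 621/(1 + 0.6834) = 368.9 mm.
d_HCl = 621 − 368.9 = 252.1 mm.

252.1 mm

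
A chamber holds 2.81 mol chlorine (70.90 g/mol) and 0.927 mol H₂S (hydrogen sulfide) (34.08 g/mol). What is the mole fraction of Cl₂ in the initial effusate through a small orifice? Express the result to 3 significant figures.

0.678

Effusion rate of each component ∝ n_i/√M_i (partial pressure × 1/√M).
Mole fraction of Cl₂ in the effusate = (n_Cl₂/√M_Cl₂) / (n_Cl₂/√M_Cl₂ + n_H₂S/√M_H₂S)
= (2.81/√70.90) / (2.81/√70.90 + 0.927/√34.08) = 0.3337/(0.3337 + 0.1588) = 0.678.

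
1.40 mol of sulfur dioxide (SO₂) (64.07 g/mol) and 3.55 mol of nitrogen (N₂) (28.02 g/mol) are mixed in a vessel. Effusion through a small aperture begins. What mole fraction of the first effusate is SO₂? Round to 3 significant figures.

0.207

Effusion rate of each component ∝ n_i/√M_i (partial pressure × 1/√M).
Mole fraction of SO₂ in the effusate = (n_SO₂/√M_SO₂) / (n_SO₂/√M_SO₂ + n_N₂/√M_N₂)
= (1.40/√64.07) / (1.40/√64.07 + 3.55/√28.02) = 0.1749/(0.1749 + 0.6706) = 0.207.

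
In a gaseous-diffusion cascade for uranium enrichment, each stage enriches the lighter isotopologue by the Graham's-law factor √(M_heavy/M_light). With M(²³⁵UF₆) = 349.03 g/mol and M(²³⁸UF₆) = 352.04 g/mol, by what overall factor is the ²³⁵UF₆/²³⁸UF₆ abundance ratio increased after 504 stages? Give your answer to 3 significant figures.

8.71

After 504 stages the ratio has grown by (√(352.04/349.03))^504 = (352.04/349.03)^(504/2).
= 1.00862^252 = 8.71.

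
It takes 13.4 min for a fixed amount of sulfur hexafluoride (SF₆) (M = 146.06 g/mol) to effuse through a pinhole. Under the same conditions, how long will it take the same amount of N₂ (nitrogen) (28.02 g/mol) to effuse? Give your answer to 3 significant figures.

From Graham's law, t_N₂/t_SF₆ = √(M_N₂/M_SF₆) = √(28.02/146.06) = √0.1918 = 0.4380.
So the time for N₂ is 13.4 × 0.4380 = 5.87 min.

5.87 min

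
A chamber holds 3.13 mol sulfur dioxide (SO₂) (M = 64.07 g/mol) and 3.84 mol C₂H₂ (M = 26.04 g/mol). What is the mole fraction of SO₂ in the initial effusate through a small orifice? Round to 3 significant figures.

0.342

Effusion rate of each component ∝ n_i/√M_i (partial pressure × 1/√M).
So x_SO₂ in the escaping gas = (n_SO₂/√M_SO₂) / Σ(n_i/√M_i)
= (3.13/√64.07) / (3.13/√64.07 + 3.84/√26.04) = 0.3910/(0.3910 + 0.7525) = 0.342.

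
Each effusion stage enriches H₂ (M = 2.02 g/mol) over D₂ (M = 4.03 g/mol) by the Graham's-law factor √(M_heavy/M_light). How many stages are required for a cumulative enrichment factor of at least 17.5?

9

With α = √(4.03/2.02) per stage, ln α = ½ ln(1.99505) = 0.3453.
Need α^N ≥ 17.5 ⇒ N ≥ ln(17.5) / ln α = 2.862 / 0.3453 = 8.29.
Minimum whole number of stages: N = 9.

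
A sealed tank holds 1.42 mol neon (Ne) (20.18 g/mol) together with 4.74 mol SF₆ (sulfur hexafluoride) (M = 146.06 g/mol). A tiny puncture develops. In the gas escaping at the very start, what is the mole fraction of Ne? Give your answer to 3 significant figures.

0.446

The effusion rate of species i is ∝ p_i/√M_i ∝ n_i/√M_i.
x_Ne(eff) = (n_Ne/√M_Ne) / (n_Ne/√M_Ne + n_SF₆/√M_SF₆)
= (1.42/√20.18) / (1.42/√20.18 + 4.74/√146.06) = 0.3161/(0.3161 + 0.3922) = 0.446.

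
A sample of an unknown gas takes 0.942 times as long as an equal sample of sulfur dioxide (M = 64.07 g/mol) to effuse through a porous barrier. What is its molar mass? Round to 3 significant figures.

56.9 g/mol

Using Graham's law: t_X/t_SO₂ = √(M_X/M_SO₂).
0.942 = √(M_X/64.07)
M_X = 64.07 × 0.942² = 64.07 × 0.8874 = 56.9 g/mol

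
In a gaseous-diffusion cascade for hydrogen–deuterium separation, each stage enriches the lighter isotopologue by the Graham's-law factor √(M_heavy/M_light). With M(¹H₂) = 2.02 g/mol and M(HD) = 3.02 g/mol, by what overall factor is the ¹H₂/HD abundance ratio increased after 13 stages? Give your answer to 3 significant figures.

13.7

After 13 stages the ratio has grown by (√(3.02/2.02))^13 = (3.02/2.02)^(13/2).
= 1.49505^(13/2) = 13.7.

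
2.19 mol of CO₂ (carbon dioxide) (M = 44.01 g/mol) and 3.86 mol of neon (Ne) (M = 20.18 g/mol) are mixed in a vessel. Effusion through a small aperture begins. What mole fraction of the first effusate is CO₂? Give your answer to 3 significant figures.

The effusion rate of species i is ∝ p_i/√M_i ∝ n_i/√M_i.
So x_CO₂ in the escaping gas = (n_CO₂/√M_CO₂) / Σ(n_i/√M_i)
= (2.19/√44.01) / (2.19/√44.01 + 3.86/√20.18) = 0.3301/(0.3301 + 0.8593) = 0.278.

0.278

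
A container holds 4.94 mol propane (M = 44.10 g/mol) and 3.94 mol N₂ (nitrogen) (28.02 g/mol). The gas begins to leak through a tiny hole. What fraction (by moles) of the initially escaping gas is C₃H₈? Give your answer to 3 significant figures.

Effusion rate of each component ∝ n_i/√M_i (partial pressure × 1/√M).
So x_C₃H₈ in the escaping gas = (n_C₃H₈/√M_C₃H₈) / Σ(n_i/√M_i)
= (4.94/√44.10) / (4.94/√44.10 + 3.94/√28.02) = 0.7439/(0.7439 + 0.7443) = 0.500.

0.500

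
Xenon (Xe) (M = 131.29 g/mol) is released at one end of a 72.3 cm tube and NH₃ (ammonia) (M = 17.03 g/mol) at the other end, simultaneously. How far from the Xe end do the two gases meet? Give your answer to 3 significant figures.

In equal time, each gas travels a distance ∝ its rate ∝ 1/√M, so d_Xe/d_NH₃ = √(M_NH₃/M_Xe) = √(17.03/131.29) = 0.3602.
With d_Xe + d_NH₃ = 72.3 cm, d_NH₃ = 72.3/(1 + 0.3602) = 53.16 cm.
d_Xe = 72.3 − 53.16 = 19.1 cm.

19.1 cm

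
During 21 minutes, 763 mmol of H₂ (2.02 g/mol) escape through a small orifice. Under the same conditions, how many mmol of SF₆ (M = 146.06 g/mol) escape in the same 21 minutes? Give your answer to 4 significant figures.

From Graham's law, rate_SF₆/rate_H₂ = √(M_H₂/M_SF₆) = √(2.02/146.06) = √0.01383 = 0.1176.
So the amount for SF₆ is 763 × 0.1176 = 89.73 mmol.

89.73 mmol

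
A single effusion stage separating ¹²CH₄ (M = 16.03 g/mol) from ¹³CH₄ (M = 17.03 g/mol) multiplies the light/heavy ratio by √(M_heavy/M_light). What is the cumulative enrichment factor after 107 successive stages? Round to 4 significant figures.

Overall factor = α^107 with α = √(17.03/16.03), i.e. (17.03/16.03)^(107/2).
= 1.06238^(107/2) = 25.47.

25.47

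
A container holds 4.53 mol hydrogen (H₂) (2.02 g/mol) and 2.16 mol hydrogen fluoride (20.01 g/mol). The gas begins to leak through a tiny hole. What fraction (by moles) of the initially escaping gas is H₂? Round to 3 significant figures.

0.868

Effusion rate of each component ∝ n_i/√M_i (partial pressure × 1/√M).
So x_H₂ in the escaping gas = (n_H₂/√M_H₂) / Σ(n_i/√M_i)
= (4.53/√2.02) / (4.53/√2.02 + 2.16/√20.01) = 3.187/(3.187 + 0.4829) = 0.868.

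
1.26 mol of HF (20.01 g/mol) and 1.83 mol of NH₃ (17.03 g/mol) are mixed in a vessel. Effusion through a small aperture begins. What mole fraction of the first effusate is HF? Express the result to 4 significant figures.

Effusion rate of each component ∝ n_i/√M_i (partial pressure × 1/√M).
Mole fraction of HF in the effusate = (n_HF/√M_HF) / (n_HF/√M_HF + n_NH₃/√M_NH₃)
= (1.26/√20.01) / (1.26/√20.01 + 1.83/√17.03) = 0.2817/(0.2817 + 0.4434) = 0.3885.

0.3885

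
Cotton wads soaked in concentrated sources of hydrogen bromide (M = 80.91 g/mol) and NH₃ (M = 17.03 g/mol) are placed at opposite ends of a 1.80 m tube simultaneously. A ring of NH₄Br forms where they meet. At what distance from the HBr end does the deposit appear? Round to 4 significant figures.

0.5661 m

The fronts meet when d_HBr + d_NH₃ = L with d_HBr/d_NH₃ = √(M_NH₃/M_HBr) (Graham's law). Here √(M_NH₃/M_HBr) = √(17.03/80.91) = 0.4588.
With d_HBr + d_NH₃ = 1.80 m, d_NH₃ = 1.80/(1 + 0.4588) = 1.234 m.
d_HBr = 1.80 − 1.234 = 0.5661 m.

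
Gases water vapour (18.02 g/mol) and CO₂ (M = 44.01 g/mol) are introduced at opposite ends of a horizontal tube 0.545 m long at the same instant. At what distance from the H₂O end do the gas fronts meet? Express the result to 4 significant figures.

0.3323 m

Distances travelled in equal time are proportional to diffusion rates, so d_H₂O/d_CO₂ = √(M_CO₂/M_H₂O) = √(44.01/18.02) = 1.563.
With d_H₂O + d_CO₂ = 0.545 m, d_CO₂ = 0.545/(1 + 1.563) = 0.2127 m.
d_H₂O = 0.545 − 0.2127 = 0.3323 m.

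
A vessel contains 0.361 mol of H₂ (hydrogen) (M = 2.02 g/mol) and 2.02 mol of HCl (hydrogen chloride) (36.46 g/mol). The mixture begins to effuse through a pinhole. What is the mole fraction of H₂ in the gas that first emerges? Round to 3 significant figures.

The effusion rate of species i is ∝ p_i/√M_i ∝ n_i/√M_i.
Mole fraction of H₂ in the effusate = (n_H₂/√M_H₂) / (n_H₂/√M_H₂ + n_HCl/√M_HCl)
= (0.361/√2.02) / (0.361/√2.02 + 2.02/√36.46) = 0.2540/(0.2540 + 0.3345) = 0.432.

0.432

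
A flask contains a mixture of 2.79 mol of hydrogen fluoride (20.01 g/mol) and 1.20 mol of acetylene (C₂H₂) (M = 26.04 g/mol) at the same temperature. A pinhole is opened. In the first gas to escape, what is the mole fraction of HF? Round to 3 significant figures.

Rate_i ∝ x_i/√M_i (Graham's law weighted by mole fraction), so the effusate composition follows n_i/√M_i.
Mole fraction of HF in the effusate = (n_HF/√M_HF) / (n_HF/√M_HF + n_C₂H₂/√M_C₂H₂)
= (2.79/√20.01) / (2.79/√20.01 + 1.20/√26.04) = 0.6237/(0.6237 + 0.2352) = 0.726.

0.726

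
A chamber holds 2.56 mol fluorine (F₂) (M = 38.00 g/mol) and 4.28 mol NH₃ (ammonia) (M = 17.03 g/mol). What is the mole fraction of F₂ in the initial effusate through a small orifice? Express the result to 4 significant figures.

Each component's effusion rate ∝ (its partial pressure)·(1/√M) ∝ n_i/√M_i.
So x_F₂ in the escaping gas = (n_F₂/√M_F₂) / Σ(n_i/√M_i)
= (2.56/√38.00) / (2.56/√38.00 + 4.28/√17.03) = 0.4153/(0.4153 + 1.037) = 0.2859.

0.2859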